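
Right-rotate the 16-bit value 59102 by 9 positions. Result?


Rotate 0b1110011011011110 right by 9 (16-bit) = 0b110111101110011 = 28531

28531


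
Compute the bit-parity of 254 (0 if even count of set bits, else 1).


0b11111110 has 7 ones => parity 1

1


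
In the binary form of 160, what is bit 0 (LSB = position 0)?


0b10100000, position 0 = 0

0


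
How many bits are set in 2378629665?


0b10001101110001110000001000100001 has 12 set bits

12


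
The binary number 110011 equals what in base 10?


110011 in decimal = 51

51


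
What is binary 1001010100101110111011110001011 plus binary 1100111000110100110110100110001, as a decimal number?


1001010100101110111011110001011 + 1100111000110100110110100110001 = 10110001101100011110010010111100 = 2981225660

2981225660


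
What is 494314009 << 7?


0b11101011101101010001000011001 << 7 = 0b111010111011010100010000110010000000 = 63272193152

63272193152


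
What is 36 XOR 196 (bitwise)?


0b100100 ^ 0b11000100 = 0b11100000 = 224

224


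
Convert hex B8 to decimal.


B8 hex = 184 decimal

184


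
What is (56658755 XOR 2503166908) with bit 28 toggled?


Step 1: 56658755 ^ 2503166908 = 2522071295
Step 2: 2522071295 ^ (1 << 28) = 2522071295 ^ 268435456 = 2253635839

2253635839


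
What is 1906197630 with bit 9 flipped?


1906197630 ^ (1 << 9) = 1906197630 ^ 512 = 1906198142

1906198142


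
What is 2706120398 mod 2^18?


2706120398 & 262143 = 7886

7886


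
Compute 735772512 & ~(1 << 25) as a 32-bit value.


735772512 & ~(1 << 25) = 702218080

702218080


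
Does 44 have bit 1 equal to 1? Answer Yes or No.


0b101100, bit 1 = 0. No

No


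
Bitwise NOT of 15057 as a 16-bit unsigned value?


~0b11101011010001 = 0b1100010100101110 = 50478 (16-bit unsigned)

50478


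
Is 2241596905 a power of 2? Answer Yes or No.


0b10000101100111000000110111101001. Multiple bits set => No

No


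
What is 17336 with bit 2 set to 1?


17336 | (1 << 2) = 17336 | 4 = 17340

17340


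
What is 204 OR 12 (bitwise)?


0b11001100 | 0b1100 = 0b11001100 = 204

204


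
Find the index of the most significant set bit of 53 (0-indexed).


0b110101. Highest set bit at position 5

5


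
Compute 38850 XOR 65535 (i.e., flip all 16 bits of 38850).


38850 ^ 65535 = 26685

26685


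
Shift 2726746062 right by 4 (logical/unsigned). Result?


0b10100010100001101101011111001110 >> 4 = 0b1010001010000110110101111100 = 170421628

170421628


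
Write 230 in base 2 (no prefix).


230 = 11100110 in binary

11100110


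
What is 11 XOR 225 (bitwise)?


0b1011 ^ 0b11100001 = 0b11101010 = 234

234


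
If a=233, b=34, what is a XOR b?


233 ^ 34 = 203

203


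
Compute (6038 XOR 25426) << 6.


Step 1: 6038 ^ 25426 = 29892
Step 2: 29892 << 6 = 1913088

1913088


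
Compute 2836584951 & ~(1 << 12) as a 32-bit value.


2836584951 & ~(1 << 12) = 2836580855

2836580855


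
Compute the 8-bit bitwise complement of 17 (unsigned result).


~0b10001 = 0b11101110 = 238 (8-bit unsigned)

238


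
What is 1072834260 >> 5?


0b111111111100100010011011010100 >> 5 = 0b1111111111001000100110110 = 33526070

33526070


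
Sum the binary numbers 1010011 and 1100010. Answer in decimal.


1010011 + 1100010 = 10110101 = 181

181


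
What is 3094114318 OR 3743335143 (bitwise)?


0b10111000011011000111000000001110 | 0b11011111000111101100001011100111 = 0b11111111011111101111001011101111 = 4286509807

4286509807


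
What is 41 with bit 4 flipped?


41 ^ (1 << 4) = 41 ^ 16 = 57

57


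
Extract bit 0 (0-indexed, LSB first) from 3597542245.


0b11010110011011100010001101100101, position 0 = 1

1


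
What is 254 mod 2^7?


254 & 127 = 126

126


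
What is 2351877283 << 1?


0b10001100001011101100110010100011 << 1 = 0b100011000010111011001100101000110 = 4703754566

4703754566


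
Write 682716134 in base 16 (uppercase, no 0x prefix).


682716134 = 28B16BE6 hex

28B16BE6


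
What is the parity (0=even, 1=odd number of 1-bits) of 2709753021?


0b10100001100000111000110010111101 has 15 ones => parity 1

1


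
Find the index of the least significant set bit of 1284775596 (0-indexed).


0b1001100100101000001111010101100. Lowest set bit at position 2

2


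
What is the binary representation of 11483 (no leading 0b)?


11483 = 10110011011011 in binary

10110011011011


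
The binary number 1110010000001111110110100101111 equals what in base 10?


1110010000001111110110100101111 in decimal = 1913122095

1913122095


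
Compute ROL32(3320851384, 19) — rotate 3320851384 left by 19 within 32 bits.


Rotate 0b11000101111100000010101110111000 left by 19 (32-bit) = 0b1011101110001100010111110000001 = 1573269377

1573269377


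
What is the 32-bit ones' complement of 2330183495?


2330183495 ^ 4294967295 = 1964783800

1964783800


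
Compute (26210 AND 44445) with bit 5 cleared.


Step 1: 26210 & 44445 = 9216
Step 2: 9216 & ~(1 << 5) = 9216

9216


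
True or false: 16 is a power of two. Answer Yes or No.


0b10000. Only one bit set => Yes

Yes


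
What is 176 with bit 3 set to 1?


176 | (1 << 3) = 176 | 8 = 184

184


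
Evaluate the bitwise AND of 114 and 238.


0b1110010 & 0b11101110 = 0b1100010 = 98

98


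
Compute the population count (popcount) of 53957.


0b1101001011000101 has 8 set bits

8


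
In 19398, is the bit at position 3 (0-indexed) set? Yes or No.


0b100101111000110, bit 3 = 0. No

No


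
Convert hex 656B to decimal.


656B hex = 25963 decimal

25963


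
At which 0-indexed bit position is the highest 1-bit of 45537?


0b1011000111100001. Highest set bit at position 15

15


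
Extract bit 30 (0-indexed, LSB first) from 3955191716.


0b11101011101111110110111110100100, position 30 = 1

1


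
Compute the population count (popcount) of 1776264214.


0b1101001110111111010010000010110 has 17 set bits

17


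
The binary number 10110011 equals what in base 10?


10110011 in decimal = 179

179


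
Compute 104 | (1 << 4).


104 | (1 << 4) = 104 | 16 = 120

120


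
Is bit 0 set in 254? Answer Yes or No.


0b11111110, bit 0 = 0. No

No


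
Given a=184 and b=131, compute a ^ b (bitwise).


184 ^ 131 = 59

59


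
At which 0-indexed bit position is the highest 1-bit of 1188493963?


0b1000110110101101111101010001011. Highest set bit at position 30

30


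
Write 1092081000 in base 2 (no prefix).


1092081000 = 1000001000101111101010101101000 in binary

1000001000101111101010101101000


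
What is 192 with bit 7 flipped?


192 ^ (1 << 7) = 192 ^ 128 = 64

64


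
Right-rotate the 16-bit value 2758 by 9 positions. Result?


Rotate 0b101011000110 right by 9 (16-bit) = 0b110001100000101 = 25349

25349


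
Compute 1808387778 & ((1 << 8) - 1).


1808387778 & 255 = 194

194


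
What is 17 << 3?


0b10001 << 3 = 0b10001000 = 136

136


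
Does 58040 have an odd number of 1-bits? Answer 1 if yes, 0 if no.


0b1110001010111000 has 8 ones => parity 0

0


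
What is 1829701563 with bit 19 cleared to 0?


1829701563 & ~(1 << 19) = 1829177275

1829177275


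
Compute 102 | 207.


0b1100110 | 0b11001111 = 0b11101111 = 239

239


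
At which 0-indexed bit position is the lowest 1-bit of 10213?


0b10011111100101. Lowest set bit at position 0

0


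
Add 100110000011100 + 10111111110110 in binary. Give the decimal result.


100110000011100 + 10111111110110 = 111110000010010 = 31762

31762


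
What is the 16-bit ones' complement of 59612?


59612 ^ 65535 = 5923

5923


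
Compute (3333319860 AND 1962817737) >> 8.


Step 1: 3333319860 & 1962817737 = 1152264320
Step 2: 1152264320 >> 8 = 4501032

4501032


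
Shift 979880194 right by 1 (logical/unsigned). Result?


0b111010011001111100100100000010 >> 1 = 0b11101001100111110010010000001 = 489940097

489940097


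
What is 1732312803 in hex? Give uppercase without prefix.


1732312803 = 6740FEE3 hex

6740FEE3


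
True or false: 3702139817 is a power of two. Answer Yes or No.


0b11011100101010100010101110101001. Multiple bits set => No

No


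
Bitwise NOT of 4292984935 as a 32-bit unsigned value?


~0b11111111111000011100000001100111 = 0b111100011111110011000 = 1982360 (32-bit unsigned)

1982360


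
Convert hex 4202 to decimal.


4202 hex = 16898 decimal

16898


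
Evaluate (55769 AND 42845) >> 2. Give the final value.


Step 1: 55769 & 42845 = 33113
Step 2: 33113 >> 2 = 8278

8278


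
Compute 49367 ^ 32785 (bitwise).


0b1100000011010111 ^ 0b1000000000010001 = 0b100000011000110 = 16582

16582


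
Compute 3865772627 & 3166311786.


0b11100110011010110000001001010011 & 0b10111100101110100001010101101010 = 0b10100100001010100000000001000010 = 2754216002

2754216002


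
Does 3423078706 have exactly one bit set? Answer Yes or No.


0b11001100000010000000100100110010. Multiple bits set => No

No


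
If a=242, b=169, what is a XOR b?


242 ^ 169 = 91

91


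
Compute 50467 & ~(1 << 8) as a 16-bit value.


50467 & ~(1 << 8) = 50211

50211


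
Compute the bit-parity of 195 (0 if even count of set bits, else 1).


0b11000011 has 4 ones => parity 0

0


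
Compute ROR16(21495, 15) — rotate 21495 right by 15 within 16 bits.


Rotate 0b101001111110111 right by 15 (16-bit) = 0b1010011111101110 = 42990

42990


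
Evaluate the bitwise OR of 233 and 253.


0b11101001 | 0b11111101 = 0b11111101 = 253

253


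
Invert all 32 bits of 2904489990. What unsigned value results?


2904489990 ^ 4294967295 = 1390477305

1390477305


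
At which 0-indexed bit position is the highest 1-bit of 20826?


0b101000101011010. Highest set bit at position 14

14


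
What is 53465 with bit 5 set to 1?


53465 | (1 << 5) = 53465 | 32 = 53497

53497


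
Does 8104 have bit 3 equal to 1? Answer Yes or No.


0b1111110101000, bit 3 = 1. Yes

Yes


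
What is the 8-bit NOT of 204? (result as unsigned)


~0b11001100 = 0b110011 = 51 (8-bit unsigned)

51


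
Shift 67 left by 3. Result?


0b1000011 << 3 = 0b1000011000 = 536

536


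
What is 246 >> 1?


0b11110110 >> 1 = 0b1111011 = 123

123


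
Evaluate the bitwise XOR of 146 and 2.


0b10010010 ^ 0b10 = 0b10010000 = 144

144


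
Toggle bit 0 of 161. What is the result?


161 ^ (1 << 0) = 161 ^ 1 = 160

160


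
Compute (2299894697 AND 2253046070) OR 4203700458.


Step 1: 2299894697 & 2253046070 = 2147516704
Step 2: 2147516704 | 4203700458 = 4203733482

4203733482


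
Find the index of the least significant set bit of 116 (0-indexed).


0b1110100. Lowest set bit at position 2

2


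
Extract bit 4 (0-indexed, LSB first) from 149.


0b10010101, position 4 = 1

1


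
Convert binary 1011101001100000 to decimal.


1011101001100000 in decimal = 47712

47712


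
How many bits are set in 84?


0b1010100 has 3 set bits

3


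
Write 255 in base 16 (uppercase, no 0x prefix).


255 = FF hex

FF


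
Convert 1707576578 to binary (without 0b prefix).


1707576578 = 1100101110001111000110100000010 in binary

1100101110001111000110100000010


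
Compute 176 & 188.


0b10110000 & 0b10111100 = 0b10110000 = 176

176


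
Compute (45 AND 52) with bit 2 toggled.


Step 1: 45 & 52 = 36
Step 2: 36 ^ (1 << 2) = 36 ^ 4 = 32

32


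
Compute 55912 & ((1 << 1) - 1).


55912 & 1 = 0

0


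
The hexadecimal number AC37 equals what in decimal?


AC37 hex = 44087 decimal

44087


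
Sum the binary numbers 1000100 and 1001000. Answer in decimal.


1000100 + 1001000 = 10001100 = 140

140


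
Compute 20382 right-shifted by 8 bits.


0b100111110011110 >> 8 = 0b1001111 = 79

79


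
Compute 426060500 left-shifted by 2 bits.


0b11001011001010010101011010100 << 2 = 0b1100101100101001010101101010000 = 1704242000

1704242000


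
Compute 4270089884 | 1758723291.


0b11111110100001000110011010011100 | 0b1101000110100111111110011011011 = 0b11111110110101111111111011011111 = 4275568351

4275568351


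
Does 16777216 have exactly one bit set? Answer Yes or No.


0b1000000000000000000000000. Only one bit set => Yes

Yes


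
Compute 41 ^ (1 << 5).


41 ^ (1 << 5) = 41 ^ 32 = 9

9


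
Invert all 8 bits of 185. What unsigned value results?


185 ^ 255 = 70

70


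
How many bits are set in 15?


0b1111 has 4 set bits

4


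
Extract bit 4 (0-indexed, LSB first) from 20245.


0b100111100010101, position 4 = 1

1


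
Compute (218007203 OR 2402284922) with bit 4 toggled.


Step 1: 218007203 | 2402284922 = 2415917051
Step 2: 2415917051 ^ (1 << 4) = 2415917051 ^ 16 = 2415917035

2415917035


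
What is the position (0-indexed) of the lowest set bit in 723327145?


0b101011000111010001100010101001. Lowest set bit at position 0

0


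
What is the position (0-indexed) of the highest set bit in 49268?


0b1100000001110100. Highest set bit at position 15

15


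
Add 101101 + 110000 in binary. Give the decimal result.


101101 + 110000 = 1011101 = 93

93


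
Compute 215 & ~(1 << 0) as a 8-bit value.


215 & ~(1 << 0) = 214

214


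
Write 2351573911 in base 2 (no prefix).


2351573911 = 10001100001010100010101110010111 in binary

10001100001010100010101110010111


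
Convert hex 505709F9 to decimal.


505709F9 hex = 1347881465 decimal

1347881465


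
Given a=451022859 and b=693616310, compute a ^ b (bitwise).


451022859 ^ 693616310 = 867544765

867544765


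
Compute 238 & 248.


0b11101110 & 0b11111000 = 0b11101000 = 232

232


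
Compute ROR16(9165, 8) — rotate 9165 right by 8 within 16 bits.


Rotate 0b10001111001101 right by 8 (16-bit) = 0b1100110100100011 = 52515

52515


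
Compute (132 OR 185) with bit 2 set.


Step 1: 132 | 185 = 189
Step 2: 189 | (1 << 2) = 189 | 4 = 189

189


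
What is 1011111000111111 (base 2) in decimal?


1011111000111111 in decimal = 48703

48703


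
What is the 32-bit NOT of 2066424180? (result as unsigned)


~0b1111011001010110010000101110100 = 0b10000100110101001101111010001011 = 2228543115 (32-bit unsigned)

2228543115


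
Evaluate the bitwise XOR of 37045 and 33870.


0b1001000010110101 ^ 0b1000010001001110 = 0b1010011111011 = 5371

5371


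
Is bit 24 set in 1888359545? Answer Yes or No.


0b1110000100011100001010001111001, bit 24 = 0. No

No


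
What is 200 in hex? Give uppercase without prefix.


200 = C8 hex

C8


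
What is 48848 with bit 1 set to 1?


48848 | (1 << 1) = 48848 | 2 = 48850

48850


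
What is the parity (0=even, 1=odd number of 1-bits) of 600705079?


0b100011110011100000100000110111 has 14 ones => parity 0

0


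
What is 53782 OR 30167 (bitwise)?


0b1101001000010110 | 0b111010111010111 = 0b1111011111010111 = 63447

63447


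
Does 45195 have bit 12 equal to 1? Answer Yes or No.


0b1011000010001011, bit 12 = 1. Yes

Yes


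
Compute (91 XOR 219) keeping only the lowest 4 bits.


Step 1: 91 ^ 219 = 128
Step 2: 128 & 15 = 0

0


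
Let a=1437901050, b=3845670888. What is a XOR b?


1437901050 ^ 3845670888 = 2962024210

2962024210


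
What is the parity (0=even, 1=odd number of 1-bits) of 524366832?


0b11111010000010011001111110000 has 15 ones => parity 1

1


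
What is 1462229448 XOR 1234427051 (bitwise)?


0b1010111001001111101100111001000 ^ 0b1001001100100111101110010101011 = 0b11110101101000000010101100011 = 515114339

515114339


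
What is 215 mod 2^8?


215 & 255 = 215

215


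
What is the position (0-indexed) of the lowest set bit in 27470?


0b110101101001110. Lowest set bit at position 1

1


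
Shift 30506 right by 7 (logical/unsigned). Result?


0b111011100101010 >> 7 = 0b11101110 = 238

238


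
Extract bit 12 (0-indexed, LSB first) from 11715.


0b10110111000011, position 12 = 0

0


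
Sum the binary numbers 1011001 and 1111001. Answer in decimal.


1011001 + 1111001 = 11010010 = 210

210


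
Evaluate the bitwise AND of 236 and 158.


0b11101100 & 0b10011110 = 0b10001100 = 140

140


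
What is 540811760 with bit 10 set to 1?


540811760 | (1 << 10) = 540811760 | 1024 = 540812784

540812784


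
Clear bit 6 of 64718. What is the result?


64718 & ~(1 << 6) = 64654

64654


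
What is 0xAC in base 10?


AC hex = 172 decimal

172


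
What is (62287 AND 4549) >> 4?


Step 1: 62287 & 4549 = 4421
Step 2: 4421 >> 4 = 276

276


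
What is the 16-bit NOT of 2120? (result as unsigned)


~0b100001001000 = 0b1111011110110111 = 63415 (16-bit unsigned)

63415


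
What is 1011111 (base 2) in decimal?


1011111 in decimal = 95

95


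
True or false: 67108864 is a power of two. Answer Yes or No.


0b100000000000000000000000000. Only one bit set => Yes

Yes


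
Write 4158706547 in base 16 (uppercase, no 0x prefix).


4158706547 = F7E0D373 hex

F7E0D373


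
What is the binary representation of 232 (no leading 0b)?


232 = 11101000 in binary

11101000


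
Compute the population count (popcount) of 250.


0b11111010 has 6 set bits

6


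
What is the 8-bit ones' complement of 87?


87 ^ 255 = 168

168


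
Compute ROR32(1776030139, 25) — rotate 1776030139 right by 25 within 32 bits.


Rotate 0b1101001110111000001000110111011 right by 25 (32-bit) = 0b11101110000010001101110110110100 = 3993558452

3993558452


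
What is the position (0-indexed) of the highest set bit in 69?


0b1000101. Highest set bit at position 6

6


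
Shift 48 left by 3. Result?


0b110000 << 3 = 0b110000000 = 384

384


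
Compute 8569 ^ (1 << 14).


8569 ^ (1 << 14) = 8569 ^ 16384 = 24953

24953


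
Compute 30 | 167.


0b11110 | 0b10100111 = 0b10111111 = 191

191


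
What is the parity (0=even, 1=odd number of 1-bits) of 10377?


0b10100010001001 has 5 ones => parity 1

1


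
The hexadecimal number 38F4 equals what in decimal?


38F4 hex = 14580 decimal

14580


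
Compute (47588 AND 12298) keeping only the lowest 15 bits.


Step 1: 47588 & 12298 = 12288
Step 2: 12288 & 32767 = 12288

12288


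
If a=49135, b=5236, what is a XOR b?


49135 ^ 5236 = 43931

43931


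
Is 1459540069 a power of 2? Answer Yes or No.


0b1010110111111101101000001100101. Multiple bits set => No

No


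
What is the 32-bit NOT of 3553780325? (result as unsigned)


~0b11010011110100100110001001100101 = 0b101100001011011001110110011010 = 741186970 (32-bit unsigned)

741186970


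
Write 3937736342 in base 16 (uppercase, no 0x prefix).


3937736342 = EAB51696 hex

EAB51696


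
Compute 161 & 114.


0b10100001 & 0b1110010 = 0b100000 = 32

32


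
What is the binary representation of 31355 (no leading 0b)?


31355 = 111101001111011 in binary

111101001111011


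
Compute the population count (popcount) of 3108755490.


0b10111001010010111101100000100010 has 15 set bits

15


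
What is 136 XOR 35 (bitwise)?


0b10001000 ^ 0b100011 = 0b10101011 = 171

171


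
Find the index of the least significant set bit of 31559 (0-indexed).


0b111101101000111. Lowest set bit at position 0

0


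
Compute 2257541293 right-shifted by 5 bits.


0b10000110100011110101100010101101 >> 5 = 0b100001101000111101011000101 = 70548165

70548165


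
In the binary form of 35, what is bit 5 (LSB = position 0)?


0b100011, position 5 = 1

1


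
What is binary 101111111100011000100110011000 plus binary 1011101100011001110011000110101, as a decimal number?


101111111100011000100110011000 + 1011101100011001110011000110101 = 10001101011111100110111111001101 = 2373873613

2373873613


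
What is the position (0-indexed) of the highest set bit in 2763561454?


0b10100100101110001001100111101110. Highest set bit at position 31

31


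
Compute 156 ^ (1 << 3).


156 ^ (1 << 3) = 156 ^ 8 = 148

148


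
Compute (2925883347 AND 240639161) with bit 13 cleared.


Step 1: 2925883347 & 240639161 = 239422609
Step 2: 239422609 & ~(1 << 13) = 239422609

239422609


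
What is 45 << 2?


0b101101 << 2 = 0b10110100 = 180

180


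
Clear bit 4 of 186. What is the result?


186 & ~(1 << 4) = 170

170


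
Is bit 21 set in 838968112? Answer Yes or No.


0b110010000000011010001100110000, bit 21 = 0. No

No


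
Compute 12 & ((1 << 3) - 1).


12 & 7 = 4

4


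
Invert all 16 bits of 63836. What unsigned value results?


63836 ^ 65535 = 1699

1699


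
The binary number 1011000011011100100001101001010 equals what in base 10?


1011000011011100100001101001010 in decimal = 1483621194

1483621194


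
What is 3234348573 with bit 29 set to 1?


3234348573 | (1 << 29) = 3234348573 | 536870912 = 3771219485

3771219485


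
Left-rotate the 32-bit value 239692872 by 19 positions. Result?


Rotate 0b1110010010010110110001001000 left by 19 (32-bit) = 0b1100010010000000111001001001011 = 1648390731

1648390731


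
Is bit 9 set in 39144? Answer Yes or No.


0b1001100011101000, bit 9 = 0. No

No


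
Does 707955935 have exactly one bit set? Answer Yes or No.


0b101010001100101000110011011111. Multiple bits set => No

No


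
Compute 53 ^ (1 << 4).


53 ^ (1 << 4) = 53 ^ 16 = 37

37


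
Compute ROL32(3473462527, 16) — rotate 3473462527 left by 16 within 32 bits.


Rotate 0b11001111000010001101010011111111 left by 16 (32-bit) = 0b11010100111111111100111100001000 = 3573534472

3573534472


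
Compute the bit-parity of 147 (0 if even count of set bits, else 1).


0b10010011 has 4 ones => parity 0

0


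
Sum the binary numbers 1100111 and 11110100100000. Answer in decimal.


1100111 + 11110100100000 = 11110110000111 = 15751

15751


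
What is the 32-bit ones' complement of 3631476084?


3631476084 ^ 4294967295 = 663491211

663491211


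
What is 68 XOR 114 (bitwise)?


0b1000100 ^ 0b1110010 = 0b110110 = 54

54


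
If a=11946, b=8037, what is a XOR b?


11946 ^ 8037 = 12751

12751


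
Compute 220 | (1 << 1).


220 | (1 << 1) = 220 | 2 = 222

222


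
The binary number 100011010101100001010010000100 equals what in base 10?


100011010101100001010010000100 in decimal = 592843908

592843908


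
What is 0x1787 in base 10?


1787 hex = 6023 decimal

6023


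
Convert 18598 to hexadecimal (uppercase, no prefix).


18598 = 48A6 hex

48A6


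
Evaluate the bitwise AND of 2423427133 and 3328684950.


0b10010000011100101001000000111101 & 0b11000110011001111011001110010110 = 0b10000000011000101001000000010100 = 2153943060

2153943060


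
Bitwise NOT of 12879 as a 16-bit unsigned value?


~0b11001001001111 = 0b1100110110110000 = 52656 (16-bit unsigned)

52656


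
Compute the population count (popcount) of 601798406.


0b100011110111101011011100000110 has 17 set bits

17


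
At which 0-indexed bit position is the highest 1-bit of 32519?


0b111111100000111. Highest set bit at position 14

14


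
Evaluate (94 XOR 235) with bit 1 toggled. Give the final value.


Step 1: 94 ^ 235 = 181
Step 2: 181 ^ (1 << 1) = 181 ^ 2 = 183

183


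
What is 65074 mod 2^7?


65074 & 127 = 50

50


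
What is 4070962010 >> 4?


0b11110010101001011111001101011010 >> 4 = 0b1111001010100101111100110101 = 254435125

254435125


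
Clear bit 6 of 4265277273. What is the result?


4265277273 & ~(1 << 6) = 4265277209

4265277209


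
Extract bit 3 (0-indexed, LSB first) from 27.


0b11011, position 3 = 1

1


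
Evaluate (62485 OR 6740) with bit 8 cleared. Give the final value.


Step 1: 62485 | 6740 = 65109
Step 2: 65109 & ~(1 << 8) = 65109

65109


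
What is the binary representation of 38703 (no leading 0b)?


38703 = 1001011100101111 in binary

1001011100101111


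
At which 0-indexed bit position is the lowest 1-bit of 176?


0b10110000. Lowest set bit at position 4

4


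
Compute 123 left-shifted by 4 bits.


0b1111011 << 4 = 0b11110110000 = 1968

1968


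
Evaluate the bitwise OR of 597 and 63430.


0b1001010101 | 0b1111011111000110 = 0b1111011111010111 = 63447

63447


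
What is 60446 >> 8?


0b1110110000011110 >> 8 = 0b11101100 = 236

236


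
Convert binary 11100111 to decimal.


11100111 in decimal = 231

231


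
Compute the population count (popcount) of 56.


0b111000 has 3 set bits

3


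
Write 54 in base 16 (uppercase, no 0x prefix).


54 = 36 hex

36


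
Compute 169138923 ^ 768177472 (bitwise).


0b1010000101001101101011101011 ^ 0b101101110010010111010101000000 = 0b100111110111011010111110101011 = 668839851

668839851


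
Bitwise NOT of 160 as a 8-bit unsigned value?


~0b10100000 = 0b1011111 = 95 (8-bit unsigned)

95


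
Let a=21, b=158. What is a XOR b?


21 ^ 158 = 139

139


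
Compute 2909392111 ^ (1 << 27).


2909392111 ^ (1 << 27) = 2909392111 ^ 134217728 = 2775174383

2775174383


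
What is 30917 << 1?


0b111100011000101 << 1 = 0b1111000110001010 = 61834

61834


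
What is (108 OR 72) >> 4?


Step 1: 108 | 72 = 108
Step 2: 108 >> 4 = 6

6


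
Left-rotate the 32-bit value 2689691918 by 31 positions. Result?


Rotate 0b10100000010100010111000100001110 left by 31 (32-bit) = 0b1010000001010001011100010000111 = 1344845959

1344845959


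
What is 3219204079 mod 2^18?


3219204079 & 262143 = 75759

75759


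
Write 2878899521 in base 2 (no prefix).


2878899521 = 10101011100110001000010101000001 in binary

10101011100110001000010101000001


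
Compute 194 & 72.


0b11000010 & 0b1001000 = 0b1000000 = 64

64


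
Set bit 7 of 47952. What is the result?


47952 | (1 << 7) = 47952 | 128 = 48080

48080


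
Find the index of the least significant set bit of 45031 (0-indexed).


0b1010111111100111. Lowest set bit at position 0

0


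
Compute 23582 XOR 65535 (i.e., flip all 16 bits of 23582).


23582 ^ 65535 = 41953

41953


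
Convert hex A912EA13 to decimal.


A912EA13 hex = 2836589075 decimal

2836589075


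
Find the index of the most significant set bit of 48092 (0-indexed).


0b1011101111011100. Highest set bit at position 15

15


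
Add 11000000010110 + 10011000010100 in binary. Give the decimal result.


11000000010110 + 10011000010100 = 101011000101010 = 22058

22058


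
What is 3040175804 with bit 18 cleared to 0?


3040175804 & ~(1 << 18) = 3039913660

3039913660


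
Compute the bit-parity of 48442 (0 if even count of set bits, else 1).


0b1011110100111010 has 10 ones => parity 0

0


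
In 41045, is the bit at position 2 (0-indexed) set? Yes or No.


0b1010000001010101, bit 2 = 1. Yes

Yes


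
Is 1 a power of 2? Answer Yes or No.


0b1. Only one bit set => Yes

Yes


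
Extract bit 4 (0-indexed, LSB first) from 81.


0b1010001, position 4 = 1

1


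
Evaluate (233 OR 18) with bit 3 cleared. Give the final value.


Step 1: 233 | 18 = 251
Step 2: 251 & ~(1 << 3) = 243

243


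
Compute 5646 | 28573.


0b1011000001110 | 0b110111110011101 = 0b111111110011111 = 32671

32671


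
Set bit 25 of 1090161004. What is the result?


1090161004 | (1 << 25) = 1090161004 | 33554432 = 1123715436

1123715436


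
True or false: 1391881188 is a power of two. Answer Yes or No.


0b1010010111101100110101111100100. Multiple bits set => No

No


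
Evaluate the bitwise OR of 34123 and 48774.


0b1000010101001011 | 0b1011111010000110 = 0b1011111111001111 = 49103

49103


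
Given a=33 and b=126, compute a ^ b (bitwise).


33 ^ 126 = 95

95


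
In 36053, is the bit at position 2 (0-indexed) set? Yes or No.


0b1000110011010101, bit 2 = 1. Yes

Yes


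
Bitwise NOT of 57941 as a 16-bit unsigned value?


~0b1110001001010101 = 0b1110110101010 = 7594 (16-bit unsigned)

7594


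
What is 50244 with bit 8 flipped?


50244 ^ (1 << 8) = 50244 ^ 256 = 50500

50500


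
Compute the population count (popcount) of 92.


0b1011100 has 4 set bits

4


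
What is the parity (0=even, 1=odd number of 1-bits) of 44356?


0b1010110101000100 has 7 ones => parity 1

1


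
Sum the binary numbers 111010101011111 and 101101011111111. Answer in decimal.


111010101011111 + 101101011111111 = 1101000001011110 = 53342

53342


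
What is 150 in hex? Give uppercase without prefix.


150 = 96 hex

96


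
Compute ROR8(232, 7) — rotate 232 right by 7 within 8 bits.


Rotate 0b11101000 right by 7 (8-bit) = 0b11010001 = 209

209


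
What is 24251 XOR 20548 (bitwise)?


0b101111010111011 ^ 0b101000001000100 = 0b111011111111 = 3839

3839


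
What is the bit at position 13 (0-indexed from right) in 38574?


0b1001011010101110, position 13 = 0

0


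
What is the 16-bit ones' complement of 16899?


16899 ^ 65535 = 48636

48636


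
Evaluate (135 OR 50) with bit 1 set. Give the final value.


Step 1: 135 | 50 = 183
Step 2: 183 | (1 << 1) = 183 | 2 = 183

183


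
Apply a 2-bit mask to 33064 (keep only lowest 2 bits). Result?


33064 & 3 = 0

0


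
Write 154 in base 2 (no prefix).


154 = 10011010 in binary

10011010


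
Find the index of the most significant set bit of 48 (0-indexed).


0b110000. Highest set bit at position 5

5


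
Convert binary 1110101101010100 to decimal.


1110101101010100 in decimal = 60244

60244


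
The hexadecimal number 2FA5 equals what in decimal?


2FA5 hex = 12197 decimal

12197


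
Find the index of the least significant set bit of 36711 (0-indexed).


0b1000111101100111. Lowest set bit at position 0

0


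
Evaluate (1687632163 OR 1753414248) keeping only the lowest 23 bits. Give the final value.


Step 1: 1687632163 | 1753414248 = 1821899627
Step 2: 1821899627 & 8388607 = 1571691

1571691


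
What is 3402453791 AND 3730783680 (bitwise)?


0b11001010110011010101001100011111 & 0b11011110010111110011110111000000 = 0b11001010010011010001000100000000 = 3394048256

3394048256


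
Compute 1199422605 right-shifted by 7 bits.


0b1000111011111011011110010001101 >> 7 = 0b100011101111101101111001 = 9370489

9370489


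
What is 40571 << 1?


0b1001111001111011 << 1 = 0b10011110011110110 = 81142

81142


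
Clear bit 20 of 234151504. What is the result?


234151504 & ~(1 << 20) = 233102928

233102928


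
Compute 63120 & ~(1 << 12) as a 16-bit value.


63120 & ~(1 << 12) = 59024

59024


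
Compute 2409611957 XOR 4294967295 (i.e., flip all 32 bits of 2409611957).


2409611957 ^ 4294967295 = 1885355338

1885355338


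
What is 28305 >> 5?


0b110111010010001 >> 5 = 0b1101110100 = 884

884


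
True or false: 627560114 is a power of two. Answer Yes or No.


0b100101011001111100111010110010. Multiple bits set => No

No


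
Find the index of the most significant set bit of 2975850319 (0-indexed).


0b10110001010111111101111101001111. Highest set bit at position 31

31


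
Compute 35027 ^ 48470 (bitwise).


0b1000100011010011 ^ 0b1011110101010110 = 0b11010110000101 = 13701

13701


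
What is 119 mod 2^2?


119 & 3 = 3

3


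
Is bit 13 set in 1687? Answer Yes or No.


0b11010010111, bit 13 = 0. No

No


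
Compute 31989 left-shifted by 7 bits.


0b111110011110101 << 7 = 0b1111100111101010000000 = 4094592

4094592


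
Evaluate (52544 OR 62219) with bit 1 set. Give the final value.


Step 1: 52544 | 62219 = 65355
Step 2: 65355 | (1 << 1) = 65355 | 2 = 65355

65355


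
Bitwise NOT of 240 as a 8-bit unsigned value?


~0b11110000 = 0b1111 = 15 (8-bit unsigned)

15


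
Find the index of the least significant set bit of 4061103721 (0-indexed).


0b11110010000011111000011001101001. Lowest set bit at position 0

0


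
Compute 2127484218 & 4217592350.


0b1111110110011101101010100111010 & 0b11111011011000110101101000011110 = 0b1111010010000100101000000011010 = 2051166234

2051166234


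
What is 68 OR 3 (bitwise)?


0b1000100 | 0b11 = 0b1000111 = 71

71


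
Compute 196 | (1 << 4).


196 | (1 << 4) = 196 | 16 = 212

212


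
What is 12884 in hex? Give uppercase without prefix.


12884 = 3254 hex

3254


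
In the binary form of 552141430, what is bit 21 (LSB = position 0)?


0b100000111010010000001001110110, position 21 = 1

1


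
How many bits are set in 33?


0b100001 has 2 set bits

2


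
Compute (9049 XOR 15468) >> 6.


Step 1: 9049 ^ 15468 = 7989
Step 2: 7989 >> 6 = 124

124


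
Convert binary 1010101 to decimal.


1010101 in decimal = 85

85


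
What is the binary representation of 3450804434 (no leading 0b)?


3450804434 = 11001101101011110001100011010010 in binary

11001101101011110001100011010010


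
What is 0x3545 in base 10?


3545 hex = 13637 decimal

13637


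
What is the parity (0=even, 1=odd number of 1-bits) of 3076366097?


0b10110111010111011001111100010001 has 19 ones => parity 1

1


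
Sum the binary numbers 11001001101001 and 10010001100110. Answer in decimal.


11001001101001 + 10010001100110 = 101011011001111 = 22223

22223


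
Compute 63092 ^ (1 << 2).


63092 ^ (1 << 2) = 63092 ^ 4 = 63088

63088


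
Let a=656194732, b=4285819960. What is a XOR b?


656194732 ^ 4285819960 = 3630747796

3630747796


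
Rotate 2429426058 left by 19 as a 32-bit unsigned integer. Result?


Rotate 0b10010000110011100001100110001010 left by 19 (32-bit) = 0b11001100010101001000011001110000 = 3428091504

3428091504


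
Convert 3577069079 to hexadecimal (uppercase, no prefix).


3577069079 = D535BE17 hex

D535BE17


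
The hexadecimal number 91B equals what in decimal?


91B hex = 2331 decimal

2331


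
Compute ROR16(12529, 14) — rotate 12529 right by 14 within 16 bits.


Rotate 0b11000011110001 right by 14 (16-bit) = 0b1100001111000100 = 50116

50116


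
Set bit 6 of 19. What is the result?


19 | (1 << 6) = 19 | 64 = 83

83


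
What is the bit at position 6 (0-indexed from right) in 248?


0b11111000, position 6 = 1

1


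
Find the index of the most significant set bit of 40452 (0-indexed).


0b1001111000000100. Highest set bit at position 15

15


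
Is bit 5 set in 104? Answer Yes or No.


0b1101000, bit 5 = 1. Yes

Yes


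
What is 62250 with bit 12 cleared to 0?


62250 & ~(1 << 12) = 58154

58154


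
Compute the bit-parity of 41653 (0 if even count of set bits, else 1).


0b1010001010110101 has 8 ones => parity 0

0


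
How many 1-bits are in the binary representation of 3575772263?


0b11010101001000011111010001100111 has 17 set bits

17


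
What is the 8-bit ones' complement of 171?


171 ^ 255 = 84

84


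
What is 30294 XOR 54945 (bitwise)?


0b111011001010110 ^ 0b1101011010100001 = 0b1010000011110111 = 41207

41207


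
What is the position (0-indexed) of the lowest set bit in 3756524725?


0b11011111111010000000010010110101. Lowest set bit at position 0

0


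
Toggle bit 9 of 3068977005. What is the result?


3068977005 ^ (1 << 9) = 3068977005 ^ 512 = 3068976493

3068976493


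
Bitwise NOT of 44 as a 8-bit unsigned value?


~0b101100 = 0b11010011 = 211 (8-bit unsigned)

211


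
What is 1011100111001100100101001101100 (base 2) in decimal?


1011100111001100100101001101100 in decimal = 1558596204

1558596204


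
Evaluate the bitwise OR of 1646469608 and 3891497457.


0b1100010001000110010000111101000 | 0b11100111111100111000100111110001 = 0b11100111111100111010100111111001 = 3891505657

3891505657


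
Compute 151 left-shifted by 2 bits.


0b10010111 << 2 = 0b1001011100 = 604

604


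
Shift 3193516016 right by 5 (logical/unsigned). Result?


0b10111110010110010010111111110000 >> 5 = 0b101111100101100100101111111 = 99797375

99797375


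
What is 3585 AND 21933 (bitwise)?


0b111000000001 & 0b101010110101101 = 0b10000000001 = 1025

1025


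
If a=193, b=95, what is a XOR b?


193 ^ 95 = 158

158


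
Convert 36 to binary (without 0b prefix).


36 = 100100 in binary

100100


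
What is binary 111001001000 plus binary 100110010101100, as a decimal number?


111001001000 + 100110010101100 = 101101011110100 = 23284

23284


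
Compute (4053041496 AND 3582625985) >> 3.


Step 1: 4053041496 & 3582625985 = 3514859584
Step 2: 3514859584 >> 3 = 439357448

439357448


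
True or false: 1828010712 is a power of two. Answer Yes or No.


0b1101100111101010011101011011000. Multiple bits set => No

No


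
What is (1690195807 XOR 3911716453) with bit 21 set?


Step 1: 1690195807 ^ 3911716453 = 2375440698
Step 2: 2375440698 | (1 << 21) = 2375440698 | 2097152 = 2377537850

2377537850


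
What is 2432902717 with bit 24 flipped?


2432902717 ^ (1 << 24) = 2432902717 ^ 16777216 = 2416125501

2416125501


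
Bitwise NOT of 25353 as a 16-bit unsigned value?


~0b110001100001001 = 0b1001110011110110 = 40182 (16-bit unsigned)

40182


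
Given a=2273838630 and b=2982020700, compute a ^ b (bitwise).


2273838630 ^ 2982020700 = 909508730

909508730


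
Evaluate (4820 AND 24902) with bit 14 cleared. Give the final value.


Step 1: 4820 & 24902 = 68
Step 2: 68 & ~(1 << 14) = 68

68


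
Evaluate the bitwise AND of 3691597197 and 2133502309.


0b11011100000010010100110110001101 & 0b1111111001010101010100101100101 = 0b1011100000010000000100100000101 = 1544030469

1544030469


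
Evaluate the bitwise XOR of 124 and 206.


0b1111100 ^ 0b11001110 = 0b10110010 = 178

178


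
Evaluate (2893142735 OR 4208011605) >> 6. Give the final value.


Step 1: 2893142735 | 4208011605 = 4277271519
Step 2: 4277271519 >> 6 = 66832367

66832367


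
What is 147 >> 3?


0b10010011 >> 3 = 0b10010 = 18

18


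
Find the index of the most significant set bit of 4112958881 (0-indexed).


0b11110101001001101100010110100001. Highest set bit at position 31

31


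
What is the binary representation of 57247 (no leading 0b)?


57247 = 1101111110011111 in binary

1101111110011111


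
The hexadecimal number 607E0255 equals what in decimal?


607E0255 hex = 1618870869 decimal

1618870869


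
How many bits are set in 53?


0b110101 has 4 set bits

4


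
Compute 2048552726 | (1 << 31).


2048552726 | (1 << 31) = 2048552726 | 2147483648 = 4196036374

4196036374


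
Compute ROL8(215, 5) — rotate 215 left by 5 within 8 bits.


Rotate 0b11010111 left by 5 (8-bit) = 0b11111010 = 250

250


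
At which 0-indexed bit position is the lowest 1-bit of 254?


0b11111110. Lowest set bit at position 1

1


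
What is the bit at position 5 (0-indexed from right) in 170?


0b10101010, position 5 = 1

1
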